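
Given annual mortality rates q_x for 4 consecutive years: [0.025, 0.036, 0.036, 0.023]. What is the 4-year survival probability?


p_k = 1 - q_k for each year
Survival = product of (1 - q_k)
= 0.975 * 0.964 * 0.964 * 0.977
= 0.8852


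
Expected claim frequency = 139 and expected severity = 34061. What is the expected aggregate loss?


E[S] = E[N] * E[X]
= 139 * 34061
= 4.7345e+06


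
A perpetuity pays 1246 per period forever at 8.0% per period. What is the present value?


PV = PMT / i
= 1246 / 0.08
= 15575.0


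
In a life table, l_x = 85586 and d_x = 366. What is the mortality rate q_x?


q_x = d_x / l_x
= 366 / 85586
= 0.0043


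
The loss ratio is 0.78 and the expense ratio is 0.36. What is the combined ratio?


Combined ratio = loss ratio + expense ratio
= 0.78 + 0.36
= 1.14


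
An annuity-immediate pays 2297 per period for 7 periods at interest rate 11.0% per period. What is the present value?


PV = PMT * (1 - (1+i)^(-n)) / i
= 2297 * (1 - (1+0.11)^(-7)) / 0.11
= 2297 * (1 - 0.481658) / 0.11
= 2297 * 4.712196
= 10823.9148


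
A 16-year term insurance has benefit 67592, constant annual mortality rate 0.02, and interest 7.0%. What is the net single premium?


NSP = benefit * sum_{k=0}^{n-1} k_p_x * q * v^(k+1)
With constant q=0.02, v=0.934579
Sum = 0.167739
NSP = 67592 * 0.167739
= 11337.802


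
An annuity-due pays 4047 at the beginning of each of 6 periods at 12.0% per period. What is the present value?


PV_due = PMT * (1-(1+i)^(-n))/i * (1+i)
PV_immediate = 16638.8654
PV_due = 16638.8654 * 1.12
= 18635.5293


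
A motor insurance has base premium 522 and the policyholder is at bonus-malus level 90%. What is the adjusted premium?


adjusted = base * BM_level / 100
= 522 * 90 / 100
= 522 * 0.9
= 469.8


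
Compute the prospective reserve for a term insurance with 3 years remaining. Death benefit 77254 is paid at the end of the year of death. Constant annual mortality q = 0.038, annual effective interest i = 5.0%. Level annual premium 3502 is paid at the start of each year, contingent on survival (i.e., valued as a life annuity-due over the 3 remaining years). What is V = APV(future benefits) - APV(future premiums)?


v = 1/(1+i) = 0.952381
APV(future benefits) per unit = sum_{k=0}^{2} k_p_x * q * v^(k+1) = 0.099726
APV(future benefits) = 77254 * 0.099726 = 7704.2565
Life annuity-due factor ä_{x:3} = sum_{k=0}^{2} k_p_x * v^k = 2.755595
APV(future premiums) = 3502 * 2.755595 = 9650.0953
V = 7704.2565 - 9650.0953
= -1945.8388


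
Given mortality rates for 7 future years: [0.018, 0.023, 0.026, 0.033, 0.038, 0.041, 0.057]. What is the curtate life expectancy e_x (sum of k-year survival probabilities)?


e_x = sum_{k=1}^{n} k_p_x
k_p_x values:
  1_p_x = 0.982
  2_p_x = 0.959414
  3_p_x = 0.934469
  4_p_x = 0.903632
  5_p_x = 0.869294
  6_p_x = 0.833653
  7_p_x = 0.786134
e_x = 6.2686


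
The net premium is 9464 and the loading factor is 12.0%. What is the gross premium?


Gross = net * (1 + loading)
= 9464 * (1 + 0.12)
= 9464 * 1.12
= 10599.68


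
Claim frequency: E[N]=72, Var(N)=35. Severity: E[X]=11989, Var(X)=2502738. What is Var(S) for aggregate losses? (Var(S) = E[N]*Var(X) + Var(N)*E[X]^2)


Var(S) = E[N]*Var(X) + Var(N)*E[X]^2
= 72*2502738 + 35*11989^2
= 180197136 + 5030764235
= 5.2110e+09


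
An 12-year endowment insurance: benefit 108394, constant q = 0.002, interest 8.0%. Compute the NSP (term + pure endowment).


Term component = 1618.8058
Pure endowment = 12_p_x * v^12 * benefit = 0.976262 * 0.397114 * 108394 = 42022.9632
NSP = 43641.769


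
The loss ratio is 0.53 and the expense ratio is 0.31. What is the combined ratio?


Combined ratio = loss ratio + expense ratio
= 0.53 + 0.31
= 0.84


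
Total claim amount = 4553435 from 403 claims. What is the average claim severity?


severity = total / number
= 4553435 / 403
= 11298.8462


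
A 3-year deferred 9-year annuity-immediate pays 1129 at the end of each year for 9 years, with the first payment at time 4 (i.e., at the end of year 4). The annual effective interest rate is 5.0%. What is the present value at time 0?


PV at time 3 of the 9-year annuity-immediate:
a_n = 1129 * (1-(1+0.05)^(-9))/0.05 = 8024.7307
Discount back 3 years to time 0:
PV = 8024.7307 * (1+0.05)^(-3)
= 8024.7307 * 0.863838
= 6932.0641


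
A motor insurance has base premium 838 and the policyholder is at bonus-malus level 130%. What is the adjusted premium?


adjusted = base * BM_level / 100
= 838 * 130 / 100
= 838 * 1.3
= 1089.4


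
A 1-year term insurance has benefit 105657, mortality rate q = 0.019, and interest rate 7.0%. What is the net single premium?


NSP = benefit * q * v
v = 1/(1+i) = 0.934579
NSP = 105657 * 0.019 * 0.934579
= 1876.1523


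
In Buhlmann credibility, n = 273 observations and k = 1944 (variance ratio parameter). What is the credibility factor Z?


Z = n / (n + k)
= 273 / (273 + 1944)
= 273 / 2217
= 0.1231


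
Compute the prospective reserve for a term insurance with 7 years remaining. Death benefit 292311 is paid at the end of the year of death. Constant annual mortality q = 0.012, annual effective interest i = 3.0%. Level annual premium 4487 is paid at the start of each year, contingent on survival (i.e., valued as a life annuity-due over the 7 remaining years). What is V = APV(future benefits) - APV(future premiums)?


v = 1/(1+i) = 0.970874
APV(future benefits) per unit = sum_{k=0}^{6} k_p_x * q * v^(k+1) = 0.072228
APV(future benefits) = 292311 * 0.072228 = 21113.037
Life annuity-due factor ä_{x:7} = sum_{k=0}^{6} k_p_x * v^k = 6.199569
APV(future premiums) = 4487 * 6.199569 = 27817.468
V = 21113.037 - 27817.468
= -6704.4311


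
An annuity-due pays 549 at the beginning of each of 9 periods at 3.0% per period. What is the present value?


PV_due = PMT * (1-(1+i)^(-n))/i * (1+i)
PV_immediate = 4274.5738
PV_due = 4274.5738 * 1.03
= 4402.811


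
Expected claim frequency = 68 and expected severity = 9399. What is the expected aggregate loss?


E[S] = E[N] * E[X]
= 68 * 9399
= 639132


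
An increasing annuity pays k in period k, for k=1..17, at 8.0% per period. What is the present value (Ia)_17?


(Ia)_n = sum_{k=1}^{n} k * v^k, v = 1/(1+i)
v = 0.925926
Sum computed term by term:
(Ia)_17 = 65.71


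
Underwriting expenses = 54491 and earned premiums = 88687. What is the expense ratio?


Expense ratio = expenses / premiums
= 54491 / 88687
= 0.6144


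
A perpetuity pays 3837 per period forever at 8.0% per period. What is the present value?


PV = PMT / i
= 3837 / 0.08
= 47962.5


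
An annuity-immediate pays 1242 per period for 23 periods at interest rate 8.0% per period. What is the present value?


PV = PMT * (1 - (1+i)^(-n)) / i
= 1242 * (1 - (1+0.08)^(-23)) / 0.08
= 1242 * (1 - 0.170315) / 0.08
= 1242 * 10.371059
= 12880.8552


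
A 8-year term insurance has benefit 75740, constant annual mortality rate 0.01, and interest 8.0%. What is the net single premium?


NSP = benefit * sum_{k=0}^{n-1} k_p_x * q * v^(k+1)
With constant q=0.01, v=0.925926
Sum = 0.055719
NSP = 75740 * 0.055719
= 4220.1466


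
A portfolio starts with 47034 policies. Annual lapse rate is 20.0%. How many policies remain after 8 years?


remaining = initial * (1 - lapse)^years
= 47034 * (1 - 0.2)^8
= 47034 * 0.167772
= 7890.9958


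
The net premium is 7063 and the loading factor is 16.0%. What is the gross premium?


Gross = net * (1 + loading)
= 7063 * (1 + 0.16)
= 7063 * 1.16
= 8193.08


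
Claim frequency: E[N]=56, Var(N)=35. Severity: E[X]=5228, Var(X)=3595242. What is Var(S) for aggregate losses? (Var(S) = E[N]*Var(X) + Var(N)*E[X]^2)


Var(S) = E[N]*Var(X) + Var(N)*E[X]^2
= 56*3595242 + 35*5228^2
= 201333552 + 956619440
= 1.1580e+09


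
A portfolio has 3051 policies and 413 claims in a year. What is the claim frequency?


frequency = claims / policies
= 413 / 3051
= 0.1354


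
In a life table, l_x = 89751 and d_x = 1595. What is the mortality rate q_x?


q_x = d_x / l_x
= 1595 / 89751
= 0.0178


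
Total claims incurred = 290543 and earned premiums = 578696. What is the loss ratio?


Loss ratio = claims / premiums
= 290543 / 578696
= 0.5021


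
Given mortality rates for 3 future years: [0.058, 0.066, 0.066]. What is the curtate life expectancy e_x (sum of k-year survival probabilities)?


e_x = sum_{k=1}^{n} k_p_x
k_p_x values:
  1_p_x = 0.942
  2_p_x = 0.879828
  3_p_x = 0.821759
e_x = 2.6436


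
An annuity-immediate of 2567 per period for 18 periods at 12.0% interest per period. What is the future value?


FV = PMT * ((1+i)^n - 1) / i
= 2567 * ((1.12)^18 - 1) / 0.12
= 2567 * (7.689966 - 1) / 0.12
= 143109.5183


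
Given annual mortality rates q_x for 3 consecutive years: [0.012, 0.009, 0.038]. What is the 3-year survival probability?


p_k = 1 - q_k for each year
Survival = product of (1 - q_k)
= 0.988 * 0.991 * 0.962
= 0.9419


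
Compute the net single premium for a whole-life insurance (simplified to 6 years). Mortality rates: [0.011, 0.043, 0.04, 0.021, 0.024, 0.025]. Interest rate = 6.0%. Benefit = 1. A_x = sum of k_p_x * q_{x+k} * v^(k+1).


v = 0.943396
Year 0: k_p_x=1.0, q=0.011, term=0.010377
Year 1: k_p_x=0.989, q=0.043, term=0.037849
Year 2: k_p_x=0.946473, q=0.04, term=0.031787
Year 3: k_p_x=0.908614, q=0.021, term=0.015114
Year 4: k_p_x=0.889533, q=0.024, term=0.015953
Year 5: k_p_x=0.868184, q=0.025, term=0.015301
A_x = 0.1264


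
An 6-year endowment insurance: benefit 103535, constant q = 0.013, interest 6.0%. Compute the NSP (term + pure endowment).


Term component = 6421.3113
Pure endowment = 6_p_x * v^6 * benefit = 0.924491 * 0.704961 * 103535 = 67476.8674
NSP = 73898.1787


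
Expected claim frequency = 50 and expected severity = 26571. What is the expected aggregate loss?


E[S] = E[N] * E[X]
= 50 * 26571
= 1.3286e+06


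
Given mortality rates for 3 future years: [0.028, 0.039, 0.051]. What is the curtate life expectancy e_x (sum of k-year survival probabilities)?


e_x = sum_{k=1}^{n} k_p_x
k_p_x values:
  1_p_x = 0.972
  2_p_x = 0.934092
  3_p_x = 0.886453
e_x = 2.7925


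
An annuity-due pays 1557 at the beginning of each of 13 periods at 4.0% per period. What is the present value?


PV_due = PMT * (1-(1+i)^(-n))/i * (1+i)
PV_immediate = 15547.6537
PV_due = 15547.6537 * 1.04
= 16169.5598


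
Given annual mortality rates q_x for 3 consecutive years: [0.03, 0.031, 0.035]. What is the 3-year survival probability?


p_k = 1 - q_k for each year
Survival = product of (1 - q_k)
= 0.97 * 0.969 * 0.965
= 0.907


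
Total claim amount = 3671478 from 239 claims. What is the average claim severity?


severity = total / number
= 3671478 / 239
= 15361.8326


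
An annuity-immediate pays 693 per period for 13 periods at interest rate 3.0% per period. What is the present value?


PV = PMT * (1 - (1+i)^(-n)) / i
= 693 * (1 - (1+0.03)^(-13)) / 0.03
= 693 * (1 - 0.680951) / 0.03
= 693 * 10.634955
= 7370.024


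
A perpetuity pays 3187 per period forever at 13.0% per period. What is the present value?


PV = PMT / i
= 3187 / 0.13
= 24515.3846


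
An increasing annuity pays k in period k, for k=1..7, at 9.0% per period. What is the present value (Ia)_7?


(Ia)_n = sum_{k=1}^{n} k * v^k, v = 1/(1+i)
v = 0.917431
Sum computed term by term:
(Ia)_7 = 18.4075


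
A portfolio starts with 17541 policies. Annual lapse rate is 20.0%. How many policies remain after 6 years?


remaining = initial * (1 - lapse)^years
= 17541 * (1 - 0.2)^6
= 17541 * 0.262144
= 4598.2679


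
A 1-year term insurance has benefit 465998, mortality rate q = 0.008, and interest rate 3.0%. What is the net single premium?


NSP = benefit * q * v
v = 1/(1+i) = 0.970874
NSP = 465998 * 0.008 * 0.970874
= 3619.4019


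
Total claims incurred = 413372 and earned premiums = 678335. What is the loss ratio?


Loss ratio = claims / premiums
= 413372 / 678335
= 0.6094


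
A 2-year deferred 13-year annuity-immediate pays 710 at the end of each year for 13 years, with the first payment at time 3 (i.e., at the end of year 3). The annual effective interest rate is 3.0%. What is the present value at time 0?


PV at time 2 of the 13-year annuity-immediate:
a_n = 710 * (1-(1+0.03)^(-13))/0.03 = 7550.8183
Discount back 2 years to time 0:
PV = 7550.8183 * (1+0.03)^(-2)
= 7550.8183 * 0.942596
= 7117.3704


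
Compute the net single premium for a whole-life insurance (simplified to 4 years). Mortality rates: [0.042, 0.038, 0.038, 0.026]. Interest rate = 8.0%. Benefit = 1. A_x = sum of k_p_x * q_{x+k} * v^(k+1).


v = 0.925926
Year 0: k_p_x=1.0, q=0.042, term=0.038889
Year 1: k_p_x=0.958, q=0.038, term=0.031211
Year 2: k_p_x=0.921596, q=0.038, term=0.027801
Year 3: k_p_x=0.886575, q=0.026, term=0.016943
A_x = 0.1148


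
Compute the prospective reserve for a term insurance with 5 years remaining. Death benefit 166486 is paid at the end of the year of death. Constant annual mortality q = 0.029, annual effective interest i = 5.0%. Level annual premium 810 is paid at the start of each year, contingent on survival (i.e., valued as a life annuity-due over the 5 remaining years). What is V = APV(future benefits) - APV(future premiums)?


v = 1/(1+i) = 0.952381
APV(future benefits) per unit = sum_{k=0}^{4} k_p_x * q * v^(k+1) = 0.118821
APV(future benefits) = 166486 * 0.118821 = 19781.9853
Life annuity-due factor ä_{x:5} = sum_{k=0}^{4} k_p_x * v^k = 4.302129
APV(future premiums) = 810 * 4.302129 = 3484.7247
V = 19781.9853 - 3484.7247
= 16297.2606


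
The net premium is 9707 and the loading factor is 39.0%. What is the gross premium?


Gross = net * (1 + loading)
= 9707 * (1 + 0.39)
= 9707 * 1.39
= 13492.73


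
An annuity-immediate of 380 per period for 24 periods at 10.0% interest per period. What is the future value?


FV = PMT * ((1+i)^n - 1) / i
= 380 * ((1.1)^24 - 1) / 0.1
= 380 * (9.849733 - 1) / 0.1
= 33628.9842


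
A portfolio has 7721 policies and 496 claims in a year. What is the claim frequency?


frequency = claims / policies
= 496 / 7721
= 0.0642


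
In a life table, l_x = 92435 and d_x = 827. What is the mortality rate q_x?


q_x = d_x / l_x
= 827 / 92435
= 0.0089


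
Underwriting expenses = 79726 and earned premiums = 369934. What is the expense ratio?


Expense ratio = expenses / premiums
= 79726 / 369934
= 0.2155


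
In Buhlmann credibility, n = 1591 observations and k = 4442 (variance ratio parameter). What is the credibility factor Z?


Z = n / (n + k)
= 1591 / (1591 + 4442)
= 1591 / 6033
= 0.2637


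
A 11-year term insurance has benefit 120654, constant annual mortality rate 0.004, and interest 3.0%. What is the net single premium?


NSP = benefit * sum_{k=0}^{n-1} k_p_x * q * v^(k+1)
With constant q=0.004, v=0.970874
Sum = 0.036322
NSP = 120654 * 0.036322
= 4382.396


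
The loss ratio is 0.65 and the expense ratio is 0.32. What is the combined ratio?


Combined ratio = loss ratio + expense ratio
= 0.65 + 0.32
= 0.97


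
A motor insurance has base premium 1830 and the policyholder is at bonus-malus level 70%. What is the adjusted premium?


adjusted = base * BM_level / 100
= 1830 * 70 / 100
= 1830 * 0.7
= 1281.0


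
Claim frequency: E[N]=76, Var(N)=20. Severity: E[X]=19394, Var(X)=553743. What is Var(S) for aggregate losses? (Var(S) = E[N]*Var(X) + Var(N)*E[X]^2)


Var(S) = E[N]*Var(X) + Var(N)*E[X]^2
= 76*553743 + 20*19394^2
= 42084468 + 7522544720
= 7.5646e+09


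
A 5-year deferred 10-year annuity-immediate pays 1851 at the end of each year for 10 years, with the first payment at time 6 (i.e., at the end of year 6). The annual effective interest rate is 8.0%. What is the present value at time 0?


PV at time 5 of the 10-year annuity-immediate:
a_n = 1851 * (1-(1+0.08)^(-10))/0.08 = 12420.3607
Discount back 5 years to time 0:
PV = 12420.3607 * (1+0.08)^(-5)
= 12420.3607 * 0.680583
= 8453.0888


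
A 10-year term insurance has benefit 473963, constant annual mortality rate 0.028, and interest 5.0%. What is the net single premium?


NSP = benefit * sum_{k=0}^{n-1} k_p_x * q * v^(k+1)
With constant q=0.028, v=0.952381
Sum = 0.193079
NSP = 473963 * 0.193079
= 91512.5102


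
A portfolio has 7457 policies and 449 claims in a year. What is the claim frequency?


frequency = claims / policies
= 449 / 7457
= 0.0602


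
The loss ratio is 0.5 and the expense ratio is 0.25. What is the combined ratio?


Combined ratio = loss ratio + expense ratio
= 0.5 + 0.25
= 0.75


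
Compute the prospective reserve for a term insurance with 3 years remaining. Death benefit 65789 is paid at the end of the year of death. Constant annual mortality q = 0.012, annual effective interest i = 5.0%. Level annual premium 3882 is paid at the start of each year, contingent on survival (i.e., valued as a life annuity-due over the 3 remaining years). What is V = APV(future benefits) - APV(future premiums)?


v = 1/(1+i) = 0.952381
APV(future benefits) per unit = sum_{k=0}^{2} k_p_x * q * v^(k+1) = 0.032301
APV(future benefits) = 65789 * 0.032301 = 2125.0552
Life annuity-due factor ä_{x:3} = sum_{k=0}^{2} k_p_x * v^k = 2.826344
APV(future premiums) = 3882 * 2.826344 = 10971.8665
V = 2125.0552 - 10971.8665
= -8846.8113


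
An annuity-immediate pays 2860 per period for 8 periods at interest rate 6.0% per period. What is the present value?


PV = PMT * (1 - (1+i)^(-n)) / i
= 2860 * (1 - (1+0.06)^(-8)) / 0.06
= 2860 * (1 - 0.627412) / 0.06
= 2860 * 6.209794
= 17760.0103


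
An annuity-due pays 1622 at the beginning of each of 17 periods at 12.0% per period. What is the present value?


PV_due = PMT * (1-(1+i)^(-n))/i * (1+i)
PV_immediate = 11548.0407
PV_due = 11548.0407 * 1.12
= 12933.8055


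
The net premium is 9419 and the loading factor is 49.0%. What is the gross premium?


Gross = net * (1 + loading)
= 9419 * (1 + 0.49)
= 9419 * 1.49
= 14034.31


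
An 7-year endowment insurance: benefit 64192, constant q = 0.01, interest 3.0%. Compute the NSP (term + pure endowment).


Term component = 3885.9522
Pure endowment = 7_p_x * v^7 * benefit = 0.932065 * 0.813092 * 64192 = 48648.1911
NSP = 52534.1433


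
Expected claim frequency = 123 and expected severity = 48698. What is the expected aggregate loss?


E[S] = E[N] * E[X]
= 123 * 48698
= 5.9899e+06


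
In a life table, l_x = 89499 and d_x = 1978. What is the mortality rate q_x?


q_x = d_x / l_x
= 1978 / 89499
= 0.0221


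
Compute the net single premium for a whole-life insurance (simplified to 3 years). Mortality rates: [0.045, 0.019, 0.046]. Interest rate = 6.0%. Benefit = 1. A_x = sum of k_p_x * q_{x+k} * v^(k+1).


v = 0.943396
Year 0: k_p_x=1.0, q=0.045, term=0.042453
Year 1: k_p_x=0.955, q=0.019, term=0.016149
Year 2: k_p_x=0.936855, q=0.046, term=0.036184
A_x = 0.0948


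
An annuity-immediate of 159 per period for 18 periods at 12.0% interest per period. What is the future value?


FV = PMT * ((1+i)^n - 1) / i
= 159 * ((1.12)^18 - 1) / 0.12
= 159 * (7.689966 - 1) / 0.12
= 8864.2047


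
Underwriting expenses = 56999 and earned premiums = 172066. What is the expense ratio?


Expense ratio = expenses / premiums
= 56999 / 172066
= 0.3313


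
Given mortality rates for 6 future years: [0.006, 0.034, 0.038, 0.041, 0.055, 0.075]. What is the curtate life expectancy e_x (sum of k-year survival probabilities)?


e_x = sum_{k=1}^{n} k_p_x
k_p_x values:
  1_p_x = 0.994
  2_p_x = 0.960204
  3_p_x = 0.923716
  4_p_x = 0.885844
  5_p_x = 0.837122
  6_p_x = 0.774338
e_x = 5.3752


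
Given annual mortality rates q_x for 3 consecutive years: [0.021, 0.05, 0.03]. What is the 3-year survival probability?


p_k = 1 - q_k for each year
Survival = product of (1 - q_k)
= 0.979 * 0.95 * 0.97
= 0.9021


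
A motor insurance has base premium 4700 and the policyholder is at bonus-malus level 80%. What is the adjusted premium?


adjusted = base * BM_level / 100
= 4700 * 80 / 100
= 4700 * 0.8
= 3760.0


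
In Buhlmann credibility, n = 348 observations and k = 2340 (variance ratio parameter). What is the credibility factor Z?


Z = n / (n + k)
= 348 / (348 + 2340)
= 348 / 2688
= 0.1295


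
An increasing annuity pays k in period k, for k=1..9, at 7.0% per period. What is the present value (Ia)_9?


(Ia)_n = sum_{k=1}^{n} k * v^k, v = 1/(1+i)
v = 0.934579
Sum computed term by term:
(Ia)_9 = 29.6556


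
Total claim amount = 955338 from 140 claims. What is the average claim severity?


severity = total / number
= 955338 / 140
= 6823.8429


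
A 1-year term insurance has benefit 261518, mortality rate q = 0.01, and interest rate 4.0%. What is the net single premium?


NSP = benefit * q * v
v = 1/(1+i) = 0.961538
NSP = 261518 * 0.01 * 0.961538
= 2514.5962


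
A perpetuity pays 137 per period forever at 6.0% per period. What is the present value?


PV = PMT / i
= 137 / 0.06
= 2283.3333


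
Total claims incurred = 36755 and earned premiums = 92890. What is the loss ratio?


Loss ratio = claims / premiums
= 36755 / 92890
= 0.3957


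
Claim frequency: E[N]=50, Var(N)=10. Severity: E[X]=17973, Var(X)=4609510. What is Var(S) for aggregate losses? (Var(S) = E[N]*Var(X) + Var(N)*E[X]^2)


Var(S) = E[N]*Var(X) + Var(N)*E[X]^2
= 50*4609510 + 10*17973^2
= 230475500 + 3230287290
= 3.4608e+09


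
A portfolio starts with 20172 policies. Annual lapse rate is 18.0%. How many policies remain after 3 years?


remaining = initial * (1 - lapse)^years
= 20172 * (1 - 0.18)^3
= 20172 * 0.551368
= 11122.1953


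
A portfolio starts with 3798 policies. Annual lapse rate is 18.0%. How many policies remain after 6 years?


remaining = initial * (1 - lapse)^years
= 3798 * (1 - 0.18)^6
= 3798 * 0.304007
= 1154.6173


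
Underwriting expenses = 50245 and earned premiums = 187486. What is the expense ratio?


Expense ratio = expenses / premiums
= 50245 / 187486
= 0.268


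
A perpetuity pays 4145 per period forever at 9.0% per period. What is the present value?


PV = PMT / i
= 4145 / 0.09
= 46055.5556


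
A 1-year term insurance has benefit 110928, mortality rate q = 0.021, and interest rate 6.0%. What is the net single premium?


NSP = benefit * q * v
v = 1/(1+i) = 0.943396
NSP = 110928 * 0.021 * 0.943396
= 2197.6302


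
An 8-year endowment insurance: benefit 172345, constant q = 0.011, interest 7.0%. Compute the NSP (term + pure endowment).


Term component = 10936.5989
Pure endowment = 8_p_x * v^8 * benefit = 0.915314 * 0.582009 * 172345 = 91811.8629
NSP = 102748.4618


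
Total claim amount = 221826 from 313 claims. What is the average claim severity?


severity = total / number
= 221826 / 313
= 708.7093


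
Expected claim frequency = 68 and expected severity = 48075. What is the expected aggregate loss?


E[S] = E[N] * E[X]
= 68 * 48075
= 3.2691e+06


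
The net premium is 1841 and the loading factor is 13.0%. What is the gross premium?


Gross = net * (1 + loading)
= 1841 * (1 + 0.13)
= 1841 * 1.13
= 2080.33


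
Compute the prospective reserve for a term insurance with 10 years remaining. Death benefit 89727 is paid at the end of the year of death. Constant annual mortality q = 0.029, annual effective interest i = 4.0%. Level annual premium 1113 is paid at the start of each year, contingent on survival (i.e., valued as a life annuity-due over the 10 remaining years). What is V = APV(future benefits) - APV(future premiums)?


v = 1/(1+i) = 0.961538
APV(future benefits) per unit = sum_{k=0}^{9} k_p_x * q * v^(k+1) = 0.208742
APV(future benefits) = 89727 * 0.208742 = 18729.829
Life annuity-due factor ä_{x:10} = sum_{k=0}^{9} k_p_x * v^k = 7.485934
APV(future premiums) = 1113 * 7.485934 = 8331.8448
V = 18729.829 - 8331.8448
= 10397.9842


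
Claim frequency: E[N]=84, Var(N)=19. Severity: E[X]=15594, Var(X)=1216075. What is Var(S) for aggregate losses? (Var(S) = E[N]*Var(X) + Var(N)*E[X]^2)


Var(S) = E[N]*Var(X) + Var(N)*E[X]^2
= 84*1216075 + 19*15594^2
= 102150300 + 4620283884
= 4.7224e+09


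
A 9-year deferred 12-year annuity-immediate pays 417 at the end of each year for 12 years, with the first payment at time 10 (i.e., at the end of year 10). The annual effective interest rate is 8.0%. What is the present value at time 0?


PV at time 9 of the 12-year annuity-immediate:
a_n = 417 * (1-(1+0.08)^(-12))/0.08 = 3142.5445
Discount back 9 years to time 0:
PV = 3142.5445 * (1+0.08)^(-9)
= 3142.5445 * 0.500249
= 1572.0547


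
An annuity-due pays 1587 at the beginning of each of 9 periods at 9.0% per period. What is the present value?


PV_due = PMT * (1-(1+i)^(-n))/i * (1+i)
PV_immediate = 9514.4568
PV_due = 9514.4568 * 1.09
= 10370.7579


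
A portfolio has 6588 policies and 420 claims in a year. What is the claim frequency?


frequency = claims / policies
= 420 / 6588
= 0.0638


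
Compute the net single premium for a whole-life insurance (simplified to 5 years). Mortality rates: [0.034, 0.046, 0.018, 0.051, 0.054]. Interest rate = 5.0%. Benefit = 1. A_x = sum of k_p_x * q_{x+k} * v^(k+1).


v = 0.952381
Year 0: k_p_x=1.0, q=0.034, term=0.032381
Year 1: k_p_x=0.966, q=0.046, term=0.040305
Year 2: k_p_x=0.921564, q=0.018, term=0.014329
Year 3: k_p_x=0.904976, q=0.051, term=0.037971
Year 4: k_p_x=0.858822, q=0.054, term=0.036337
A_x = 0.1613


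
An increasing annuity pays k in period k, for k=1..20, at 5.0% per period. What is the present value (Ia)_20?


(Ia)_n = sum_{k=1}^{n} k * v^k, v = 1/(1+i)
v = 0.952381
Sum computed term by term:
(Ia)_20 = 110.9506


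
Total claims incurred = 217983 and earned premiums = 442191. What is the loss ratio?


Loss ratio = claims / premiums
= 217983 / 442191
= 0.493


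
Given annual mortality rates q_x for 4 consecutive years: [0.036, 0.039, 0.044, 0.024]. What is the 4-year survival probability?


p_k = 1 - q_k for each year
Survival = product of (1 - q_k)
= 0.964 * 0.961 * 0.956 * 0.976
= 0.8644


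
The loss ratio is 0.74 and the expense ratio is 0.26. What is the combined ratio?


Combined ratio = loss ratio + expense ratio
= 0.74 + 0.26
= 1.0


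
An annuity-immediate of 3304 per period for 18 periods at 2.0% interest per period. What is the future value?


FV = PMT * ((1+i)^n - 1) / i
= 3304 * ((1.02)^18 - 1) / 0.02
= 3304 * (1.428246 - 1) / 0.02
= 70746.2801


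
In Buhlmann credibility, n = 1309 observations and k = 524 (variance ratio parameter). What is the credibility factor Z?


Z = n / (n + k)
= 1309 / (1309 + 524)
= 1309 / 1833
= 0.7141


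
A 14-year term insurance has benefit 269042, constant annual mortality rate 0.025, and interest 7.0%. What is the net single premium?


NSP = benefit * sum_{k=0}^{n-1} k_p_x * q * v^(k+1)
With constant q=0.025, v=0.934579
Sum = 0.191559
NSP = 269042 * 0.191559
= 51537.3359


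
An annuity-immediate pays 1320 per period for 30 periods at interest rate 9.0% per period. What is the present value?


PV = PMT * (1 - (1+i)^(-n)) / i
= 1320 * (1 - (1+0.09)^(-30)) / 0.09
= 1320 * (1 - 0.075371) / 0.09
= 1320 * 10.273654
= 13561.2233


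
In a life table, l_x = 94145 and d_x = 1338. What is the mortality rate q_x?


q_x = d_x / l_x
= 1338 / 94145
= 0.0142


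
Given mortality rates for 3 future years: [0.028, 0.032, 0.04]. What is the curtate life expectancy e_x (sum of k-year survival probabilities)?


e_x = sum_{k=1}^{n} k_p_x
k_p_x values:
  1_p_x = 0.972
  2_p_x = 0.940896
  3_p_x = 0.90326
e_x = 2.8162


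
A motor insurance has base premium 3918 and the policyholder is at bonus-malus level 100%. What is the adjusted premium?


adjusted = base * BM_level / 100
= 3918 * 100 / 100
= 3918 * 1.0
= 3918.0


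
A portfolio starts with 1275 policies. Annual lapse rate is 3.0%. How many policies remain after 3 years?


remaining = initial * (1 - lapse)^years
= 1275 * (1 - 0.03)^3
= 1275 * 0.912673
= 1163.6581


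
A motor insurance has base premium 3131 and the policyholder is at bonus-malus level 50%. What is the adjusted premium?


adjusted = base * BM_level / 100
= 3131 * 50 / 100
= 3131 * 0.5
= 1565.5


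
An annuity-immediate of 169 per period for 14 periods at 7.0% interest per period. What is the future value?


FV = PMT * ((1+i)^n - 1) / i
= 169 * ((1.07)^14 - 1) / 0.07
= 169 * (2.578534 - 1) / 0.07
= 3811.0324


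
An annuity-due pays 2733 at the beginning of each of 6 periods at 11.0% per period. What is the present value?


PV_due = PMT * (1-(1+i)^(-n))/i * (1+i)
PV_immediate = 11562.06
PV_due = 11562.06 * 1.11
= 12833.8865


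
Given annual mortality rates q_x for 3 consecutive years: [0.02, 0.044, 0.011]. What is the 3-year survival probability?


p_k = 1 - q_k for each year
Survival = product of (1 - q_k)
= 0.98 * 0.956 * 0.989
= 0.9266


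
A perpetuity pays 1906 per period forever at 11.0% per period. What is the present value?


PV = PMT / i
= 1906 / 0.11
= 17327.2727


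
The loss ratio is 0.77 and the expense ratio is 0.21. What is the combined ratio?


Combined ratio = loss ratio + expense ratio
= 0.77 + 0.21
= 0.98


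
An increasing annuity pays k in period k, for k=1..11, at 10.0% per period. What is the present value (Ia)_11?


(Ia)_n = sum_{k=1}^{n} k * v^k, v = 1/(1+i)
v = 0.909091
Sum computed term by term:
(Ia)_11 = 32.8913


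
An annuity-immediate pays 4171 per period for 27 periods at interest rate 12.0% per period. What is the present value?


PV = PMT * (1 - (1+i)^(-n)) / i
= 4171 * (1 - (1+0.12)^(-27)) / 0.12
= 4171 * (1 - 0.046894) / 0.12
= 4171 * 7.942554
= 33128.3907


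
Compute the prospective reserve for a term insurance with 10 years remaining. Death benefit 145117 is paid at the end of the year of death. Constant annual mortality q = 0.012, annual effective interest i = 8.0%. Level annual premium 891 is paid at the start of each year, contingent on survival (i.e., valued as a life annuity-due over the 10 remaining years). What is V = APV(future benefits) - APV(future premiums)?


v = 1/(1+i) = 0.925926
APV(future benefits) per unit = sum_{k=0}^{9} k_p_x * q * v^(k+1) = 0.076889
APV(future benefits) = 145117 * 0.076889 = 11157.9003
Life annuity-due factor ä_{x:10} = sum_{k=0}^{9} k_p_x * v^k = 6.92001
APV(future premiums) = 891 * 6.92001 = 6165.7285
V = 11157.9003 - 6165.7285
= 4992.1718


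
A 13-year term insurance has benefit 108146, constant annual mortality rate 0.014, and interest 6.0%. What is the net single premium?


NSP = benefit * sum_{k=0}^{n-1} k_p_x * q * v^(k+1)
With constant q=0.014, v=0.943396
Sum = 0.115344
NSP = 108146 * 0.115344
= 12474.0335


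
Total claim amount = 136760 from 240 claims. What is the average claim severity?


severity = total / number
= 136760 / 240
= 569.8333


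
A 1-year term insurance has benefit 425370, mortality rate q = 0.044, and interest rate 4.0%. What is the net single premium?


NSP = benefit * q * v
v = 1/(1+i) = 0.961538
NSP = 425370 * 0.044 * 0.961538
= 17996.4231


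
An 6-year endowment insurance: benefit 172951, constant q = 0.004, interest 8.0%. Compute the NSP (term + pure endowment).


Term component = 3169.1542
Pure endowment = 6_p_x * v^6 * benefit = 0.976239 * 0.63017 * 172951 = 106398.7621
NSP = 109567.9163


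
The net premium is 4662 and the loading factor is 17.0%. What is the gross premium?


Gross = net * (1 + loading)
= 4662 * (1 + 0.17)
= 4662 * 1.17
= 5454.54


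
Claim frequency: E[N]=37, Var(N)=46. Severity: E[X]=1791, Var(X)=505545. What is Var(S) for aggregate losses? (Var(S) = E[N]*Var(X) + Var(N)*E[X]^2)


Var(S) = E[N]*Var(X) + Var(N)*E[X]^2
= 37*505545 + 46*1791^2
= 18705165 + 147553326
= 1.6626e+08


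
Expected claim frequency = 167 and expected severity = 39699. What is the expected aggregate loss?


E[S] = E[N] * E[X]
= 167 * 39699
= 6.6297e+06


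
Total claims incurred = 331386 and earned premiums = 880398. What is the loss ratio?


Loss ratio = claims / premiums
= 331386 / 880398
= 0.3764


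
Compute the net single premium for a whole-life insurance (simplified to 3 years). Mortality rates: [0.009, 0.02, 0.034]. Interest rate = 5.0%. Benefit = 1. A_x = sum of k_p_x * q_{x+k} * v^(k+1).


v = 0.952381
Year 0: k_p_x=1.0, q=0.009, term=0.008571
Year 1: k_p_x=0.991, q=0.02, term=0.017977
Year 2: k_p_x=0.97118, q=0.034, term=0.028524
A_x = 0.0551


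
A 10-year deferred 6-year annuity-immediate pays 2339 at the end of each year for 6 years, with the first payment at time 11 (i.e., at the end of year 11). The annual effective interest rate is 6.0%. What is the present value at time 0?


PV at time 10 of the 6-year annuity-immediate:
a_n = 2339 * (1-(1+0.06)^(-6))/0.06 = 11501.6216
Discount back 10 years to time 0:
PV = 11501.6216 * (1+0.06)^(-10)
= 11501.6216 * 0.558395
= 6422.4454


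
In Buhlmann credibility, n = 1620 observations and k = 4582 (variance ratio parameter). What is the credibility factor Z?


Z = n / (n + k)
= 1620 / (1620 + 4582)
= 1620 / 6202
= 0.2612


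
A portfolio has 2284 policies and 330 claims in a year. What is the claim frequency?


frequency = claims / policies
= 330 / 2284
= 0.1445


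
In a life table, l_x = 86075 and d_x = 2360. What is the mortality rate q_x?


q_x = d_x / l_x
= 2360 / 86075
= 0.0274


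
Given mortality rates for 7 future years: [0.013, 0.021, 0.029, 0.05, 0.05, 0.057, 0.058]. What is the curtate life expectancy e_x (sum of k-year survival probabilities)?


e_x = sum_{k=1}^{n} k_p_x
k_p_x values:
  1_p_x = 0.987
  2_p_x = 0.966273
  3_p_x = 0.938251
  4_p_x = 0.891339
  5_p_x = 0.846772
  6_p_x = 0.798506
  7_p_x = 0.752192
e_x = 6.1803


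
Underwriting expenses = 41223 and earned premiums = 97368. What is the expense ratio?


Expense ratio = expenses / premiums
= 41223 / 97368
= 0.4234


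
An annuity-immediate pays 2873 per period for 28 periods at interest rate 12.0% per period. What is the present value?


PV = PMT * (1 - (1+i)^(-n)) / i
= 2873 * (1 - (1+0.12)^(-28)) / 0.12
= 2873 * (1 - 0.041869) / 0.12
= 2873 * 7.984423
= 22939.2466


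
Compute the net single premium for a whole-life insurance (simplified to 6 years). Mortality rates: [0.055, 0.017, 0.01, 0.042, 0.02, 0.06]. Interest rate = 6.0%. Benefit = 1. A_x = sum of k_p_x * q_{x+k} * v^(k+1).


v = 0.943396
Year 0: k_p_x=1.0, q=0.055, term=0.051887
Year 1: k_p_x=0.945, q=0.017, term=0.014298
Year 2: k_p_x=0.928935, q=0.01, term=0.0078
Year 3: k_p_x=0.919646, q=0.042, term=0.030595
Year 4: k_p_x=0.881021, q=0.02, term=0.013167
Year 5: k_p_x=0.8634, q=0.06, term=0.03652
A_x = 0.1543


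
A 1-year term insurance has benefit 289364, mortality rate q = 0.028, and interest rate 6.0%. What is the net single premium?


NSP = benefit * q * v
v = 1/(1+i) = 0.943396
NSP = 289364 * 0.028 * 0.943396
= 7643.5774


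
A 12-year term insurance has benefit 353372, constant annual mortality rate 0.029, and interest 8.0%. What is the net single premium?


NSP = benefit * sum_{k=0}^{n-1} k_p_x * q * v^(k+1)
With constant q=0.029, v=0.925926
Sum = 0.191836
NSP = 353372 * 0.191836
= 67789.3607


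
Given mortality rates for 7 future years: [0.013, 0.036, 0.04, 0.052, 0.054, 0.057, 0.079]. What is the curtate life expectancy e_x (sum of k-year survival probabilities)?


e_x = sum_{k=1}^{n} k_p_x
k_p_x values:
  1_p_x = 0.987
  2_p_x = 0.951468
  3_p_x = 0.913409
  4_p_x = 0.865912
  5_p_x = 0.819153
  6_p_x = 0.772461
  7_p_x = 0.711437
e_x = 6.0208


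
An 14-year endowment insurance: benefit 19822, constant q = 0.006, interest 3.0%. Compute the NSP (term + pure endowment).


Term component = 1296.0331
Pure endowment = 14_p_x * v^14 * benefit = 0.919199 * 0.661118 * 19822 = 12045.8016
NSP = 13341.8347


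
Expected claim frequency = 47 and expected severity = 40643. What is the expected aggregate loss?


E[S] = E[N] * E[X]
= 47 * 40643
= 1.9102e+06


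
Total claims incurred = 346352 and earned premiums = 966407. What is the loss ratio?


Loss ratio = claims / premiums
= 346352 / 966407
= 0.3584


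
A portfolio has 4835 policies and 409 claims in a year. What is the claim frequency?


frequency = claims / policies
= 409 / 4835
= 0.0846


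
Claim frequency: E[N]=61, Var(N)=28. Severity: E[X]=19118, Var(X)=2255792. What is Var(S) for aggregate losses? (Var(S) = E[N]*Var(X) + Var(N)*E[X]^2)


Var(S) = E[N]*Var(X) + Var(N)*E[X]^2
= 61*2255792 + 28*19118^2
= 137603312 + 10233941872
= 1.0372e+10


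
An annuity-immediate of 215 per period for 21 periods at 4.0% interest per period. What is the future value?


FV = PMT * ((1+i)^n - 1) / i
= 215 * ((1.04)^21 - 1) / 0.04
= 215 * (2.278768 - 1) / 0.04
= 6873.3784


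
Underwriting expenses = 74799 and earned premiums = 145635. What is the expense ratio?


Expense ratio = expenses / premiums
= 74799 / 145635
= 0.5136


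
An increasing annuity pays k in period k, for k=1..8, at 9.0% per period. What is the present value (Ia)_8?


(Ia)_n = sum_{k=1}^{n} k * v^k, v = 1/(1+i)
v = 0.917431
Sum computed term by term:
(Ia)_8 = 22.4225


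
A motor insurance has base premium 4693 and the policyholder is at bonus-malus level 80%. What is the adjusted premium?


adjusted = base * BM_level / 100
= 4693 * 80 / 100
= 4693 * 0.8
= 3754.4


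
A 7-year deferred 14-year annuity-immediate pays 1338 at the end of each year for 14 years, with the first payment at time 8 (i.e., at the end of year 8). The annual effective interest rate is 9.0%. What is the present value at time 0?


PV at time 7 of the 14-year annuity-immediate:
a_n = 1338 * (1-(1+0.09)^(-14))/0.09 = 10417.8692
Discount back 7 years to time 0:
PV = 10417.8692 * (1+0.09)^(-7)
= 10417.8692 * 0.547034
= 5698.9312


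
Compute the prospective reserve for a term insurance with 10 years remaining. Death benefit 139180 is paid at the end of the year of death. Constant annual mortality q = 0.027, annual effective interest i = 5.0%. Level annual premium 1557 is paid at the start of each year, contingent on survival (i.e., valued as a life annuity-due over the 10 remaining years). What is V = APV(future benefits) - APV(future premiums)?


v = 1/(1+i) = 0.952381
APV(future benefits) per unit = sum_{k=0}^{9} k_p_x * q * v^(k+1) = 0.186927
APV(future benefits) = 139180 * 0.186927 = 26016.4747
Life annuity-due factor ä_{x:10} = sum_{k=0}^{9} k_p_x * v^k = 7.269376
APV(future premiums) = 1557 * 7.269376 = 11318.4189
V = 26016.4747 - 11318.4189
= 14698.0558


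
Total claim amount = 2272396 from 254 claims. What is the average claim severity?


severity = total / number
= 2272396 / 254
= 8946.4409


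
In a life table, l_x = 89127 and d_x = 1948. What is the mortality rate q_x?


q_x = d_x / l_x
= 1948 / 89127
= 0.0219


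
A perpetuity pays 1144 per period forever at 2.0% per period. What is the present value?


PV = PMT / i
= 1144 / 0.02
= 57200.0


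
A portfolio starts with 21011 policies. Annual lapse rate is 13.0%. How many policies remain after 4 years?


remaining = initial * (1 - lapse)^years
= 21011 * (1 - 0.13)^4
= 21011 * 0.572898
= 12037.1517


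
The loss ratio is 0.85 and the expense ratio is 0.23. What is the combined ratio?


Combined ratio = loss ratio + expense ratio
= 0.85 + 0.23
= 1.08


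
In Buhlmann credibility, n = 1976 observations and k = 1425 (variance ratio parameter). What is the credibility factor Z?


Z = n / (n + k)
= 1976 / (1976 + 1425)
= 1976 / 3401
= 0.581


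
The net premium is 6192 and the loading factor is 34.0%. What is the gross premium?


Gross = net * (1 + loading)
= 6192 * (1 + 0.34)
= 6192 * 1.34
= 8297.28


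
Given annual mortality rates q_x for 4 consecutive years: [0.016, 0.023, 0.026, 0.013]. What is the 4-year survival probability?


p_k = 1 - q_k for each year
Survival = product of (1 - q_k)
= 0.984 * 0.977 * 0.974 * 0.987
= 0.9242
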